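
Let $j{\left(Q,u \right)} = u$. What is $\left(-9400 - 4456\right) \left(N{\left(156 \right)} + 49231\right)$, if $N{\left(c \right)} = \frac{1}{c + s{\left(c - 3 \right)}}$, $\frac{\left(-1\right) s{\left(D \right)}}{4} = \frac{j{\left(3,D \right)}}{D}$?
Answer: $- \frac{12960751716}{19} \approx -6.8214 \cdot 10^{8}$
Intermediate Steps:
$s{\left(D \right)} = -4$ ($s{\left(D \right)} = - 4 \frac{D}{D} = \left(-4\right) 1 = -4$)
$N{\left(c \right)} = \frac{1}{-4 + c}$ ($N{\left(c \right)} = \frac{1}{c - 4} = \frac{1}{-4 + c}$)
$\left(-9400 - 4456\right) \left(N{\left(156 \right)} + 49231\right) = \left(-9400 - 4456\right) \left(\frac{1}{-4 + 156} + 49231\right) = - 13856 \left(\frac{1}{152} + 49231\right) = \left(-13856\right) \frac{7483113}{152} = - \frac{12960751716}{19}$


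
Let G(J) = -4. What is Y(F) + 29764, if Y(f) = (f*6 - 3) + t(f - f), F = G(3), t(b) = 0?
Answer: 29737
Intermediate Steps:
F = -4
Y(f) = -3 + 6*f (Y(f) = (f*6 - 3) + 0 = (6*f - 3) + 0 = (-3 + 6*f) + 0 = -3 + 6*f)
Y(F) + 29764 = (-3 + 6*(-4)) + 29764 = (-3 - 24) + 29764 = -27 + 29764 = 29737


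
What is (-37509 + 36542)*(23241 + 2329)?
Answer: -24726190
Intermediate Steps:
(-37509 + 36542)*(23241 + 2329) = -967*25570 = -24726190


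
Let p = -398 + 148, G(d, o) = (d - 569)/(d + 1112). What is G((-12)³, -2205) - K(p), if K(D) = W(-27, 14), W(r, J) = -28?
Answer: 19545/616 ≈ 31.729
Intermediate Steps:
G(d, o) = (-569 + d)/(1112 + d)
p = -250
K(D) = -28
G((-12)³, -2205) - K(p) = (-569 + (-12)³)/(1112 + (-12)³) - 1*(-28) = (-569 - 1728)/(1112 - 1728) + 28 = -2297/(-616) + 28 = -1/616*(-2297) + 28 = 2297/616 + 28 = 19545/616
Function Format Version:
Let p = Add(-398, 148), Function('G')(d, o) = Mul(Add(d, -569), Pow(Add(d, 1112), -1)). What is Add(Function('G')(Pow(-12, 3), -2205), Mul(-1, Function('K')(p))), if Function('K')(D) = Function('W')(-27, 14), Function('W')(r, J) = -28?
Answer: Rational(19545, 616) ≈ 31.729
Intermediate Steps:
Function('G')(d, o) = Mul(Pow(Add(1112, d), -1), Add(-569, d)) (Function('G')(d, o) = Mul(Add(-569, d), Pow(Add(1112, d), -1)) = Mul(Pow(Add(1112, d), -1), Add(-569, d)))
p = -250
Function('K')(D) = -28
Add(Function('G')(Pow(-12, 3), -2205), Mul(-1, Function('K')(p))) = Add(Mul(Pow(Add(1112, Pow(-12, 3)), -1), Add(-569, Pow(-12, 3))), Mul(-1, -28)) = Add(Mul(Pow(Add(1112, -1728), -1), Add(-569, -1728)), 28) = Add(Mul(Pow(-616, -1), -2297), 28) = Add(Mul(Rational(-1, 616), -2297), 28) = Add(Rational(2297, 616), 28) = Rational(19545, 616)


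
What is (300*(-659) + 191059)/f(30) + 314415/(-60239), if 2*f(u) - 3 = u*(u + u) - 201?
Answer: -651893614/48251439 ≈ -13.510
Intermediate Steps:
f(u) = -99 + u² (f(u) = 3/2 + (u*(u + u) - 201)/2 = 3/2 + (u*(2*u) - 201)/2 = 3/2 + (2*u² - 201)/2 = 3/2 + (-201 + 2*u²)/2 = 3/2 + (-201/2 + u²) = -99 + u²)
(300*(-659) + 191059)/f(30) + 314415/(-60239) = (300*(-659) + 191059)/(-99 + 30²) + 314415/(-60239) = (-197700 + 191059)/(-99 + 900) + 314415*(-1/60239) = -6641/801 - 314415/60239 = -651893614/48251439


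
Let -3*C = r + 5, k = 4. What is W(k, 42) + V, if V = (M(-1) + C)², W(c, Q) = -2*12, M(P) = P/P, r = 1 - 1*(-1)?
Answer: -200/9 ≈ -22.222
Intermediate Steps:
r = 2 (r = 1 + 1 = 2)
C = -7/3 (C = -(2 + 5)/3 = -⅓*7 = -7/3 ≈ -2.3333)
M(P) = 1
W(c, Q) = -24
V = 16/9 (V = (1 - 7/3)² = (-4/3)² = 16/9 ≈ 1.7778)
W(k, 42) + V = -24 + 16/9 = -200/9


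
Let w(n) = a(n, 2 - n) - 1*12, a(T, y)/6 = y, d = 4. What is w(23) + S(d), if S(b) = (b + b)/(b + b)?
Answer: -137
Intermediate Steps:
a(T, y) = 6*y
S(b) = 1 (S(b) = (2*b)/((2*b)) = (2*b)*(1/(2*b)) = 1)
w(n) = -6*n (w(n) = 6*(2 - n) - 1*12 = (12 - 6*n) - 12 = -6*n)
w(23) + S(d) = -6*23 + 1 = -138 + 1 = -137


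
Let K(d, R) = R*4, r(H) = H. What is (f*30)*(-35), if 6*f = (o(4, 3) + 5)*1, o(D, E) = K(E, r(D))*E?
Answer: -9275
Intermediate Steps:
K(d, R) = 4*R
o(D, E) = 4*D*E (o(D, E) = (4*D)*E = 4*D*E)
f = 53/6 (f = ((4*4*3 + 5)*1)/6 = ((48 + 5)*1)/6 = (53*1)/6 = (⅙)*53 = 53/6 ≈ 8.8333)
(f*30)*(-35) = ((53/6)*30)*(-35) = 265*(-35) = -9275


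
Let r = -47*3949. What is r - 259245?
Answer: -444848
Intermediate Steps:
r = -185603
r - 259245 = -185603 - 259245 = -444848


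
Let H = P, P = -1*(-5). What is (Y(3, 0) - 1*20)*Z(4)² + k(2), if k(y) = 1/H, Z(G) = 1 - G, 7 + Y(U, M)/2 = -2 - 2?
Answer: -1889/5 ≈ -377.80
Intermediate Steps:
Y(U, M) = -22 (Y(U, M) = -14 + 2*(-2 - 2) = -14 + 2*(-4) = -14 - 8 = -22)
P = 5
H = 5
k(y) = ⅕ (k(y) = 1/5 = ⅕)
(Y(3, 0) - 1*20)*Z(4)² + k(2) = (-22 - 1*20)*(1 - 1*4)² + ⅕ = (-22 - 20)*(1 - 4)² + ⅕ = -42*(-3)² + ⅕ = -42*9 + ⅕ = -378 + ⅕ = -1889/5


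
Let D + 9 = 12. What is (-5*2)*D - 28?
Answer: -58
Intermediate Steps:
D = 3 (D = -9 + 12 = 3)
(-5*2)*D - 28 = -5*2*3 - 28 = -10*3 - 28 = -30 - 28 = -58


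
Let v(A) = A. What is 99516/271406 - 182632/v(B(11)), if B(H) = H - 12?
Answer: 24783760054/135703 ≈ 1.8263e+5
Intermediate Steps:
B(H) = -12 + H
99516/271406 - 182632/v(B(11)) = 99516/271406 - 182632/(-12 + 11) = 99516*(1/271406) - 182632/(-1) = 49758/135703 - 182632*(-1) = 49758/135703 + 182632 = 24783760054/135703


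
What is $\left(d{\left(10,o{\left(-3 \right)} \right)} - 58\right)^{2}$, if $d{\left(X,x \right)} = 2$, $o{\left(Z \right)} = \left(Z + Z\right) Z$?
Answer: $3136$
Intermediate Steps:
$o{\left(Z \right)} = 2 Z^{2}$ ($o{\left(Z \right)} = 2 Z Z = 2 Z^{2}$)
$\left(d{\left(10,o{\left(-3 \right)} \right)} - 58\right)^{2} = \left(2 - 58\right)^{2} = \left(-56\right)^{2} = 3136$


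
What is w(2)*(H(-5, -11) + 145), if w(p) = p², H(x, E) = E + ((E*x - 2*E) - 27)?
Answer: 736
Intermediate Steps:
H(x, E) = -27 - E + E*x (H(x, E) = E + ((-2*E + E*x) - 27) = E + (-27 - 2*E + E*x) = -27 - E + E*x)
w(2)*(H(-5, -11) + 145) = 2²*((-27 - 1*(-11) - 11*(-5)) + 145) = 4*((-27 + 11 + 55) + 145) = 4*(39 + 145) = 4*184 = 736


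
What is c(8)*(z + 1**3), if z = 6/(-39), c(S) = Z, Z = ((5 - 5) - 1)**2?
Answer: 11/13 ≈ 0.84615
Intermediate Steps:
Z = 1 (Z = (0 - 1)**2 = (-1)**2 = 1)
c(S) = 1
z = -2/13 (z = 6*(-1/39) = -2/13 ≈ -0.15385)
c(8)*(z + 1**3) = 1*(-2/13 + 1**3) = 1*(-2/13 + 1) = 1*(11/13) = 11/13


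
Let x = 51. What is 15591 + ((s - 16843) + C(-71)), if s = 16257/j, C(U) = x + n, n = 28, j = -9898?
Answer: -11626611/9898 ≈ -1174.6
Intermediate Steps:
C(U) = 79 (C(U) = 51 + 28 = 79)
s = -16257/9898 (s = 16257/(-9898) = 16257*(-1/9898) = -16257/9898 ≈ -1.6425)
15591 + ((s - 16843) + C(-71)) = 15591 + ((-16257/9898 - 16843) + 79) = 15591 + (-166728271/9898 + 79) = 15591 - 165946329/9898 = -11626611/9898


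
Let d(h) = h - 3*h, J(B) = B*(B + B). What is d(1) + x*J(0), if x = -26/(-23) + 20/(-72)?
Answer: -2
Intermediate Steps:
J(B) = 2*B² (J(B) = B*(2*B) = 2*B²)
d(h) = -2*h
x = 353/414 (x = -26*(-1/23) + 20*(-1/72) = 26/23 - 5/18 = 353/414 ≈ 0.85266)
d(1) + x*J(0) = -2*1 + 353*(2*0²)/414 = -2 + 353*(2*0)/414 = -2 + (353/414)*0 = -2 + 0 = -2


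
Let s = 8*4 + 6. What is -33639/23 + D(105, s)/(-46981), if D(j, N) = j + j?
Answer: -1580398689/1080563 ≈ -1462.6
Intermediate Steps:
s = 38 (s = 32 + 6 = 38)
D(j, N) = 2*j
-33639/23 + D(105, s)/(-46981) = -33639/23 + (2*105)/(-46981) = -33639*1/23 + 210*(-1/46981) = -33639/23 - 210/46981 = -1580398689/1080563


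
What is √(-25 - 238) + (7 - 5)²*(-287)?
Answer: -1148 + I*√263 ≈ -1148.0 + 16.217*I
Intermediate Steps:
√(-25 - 238) + (7 - 5)²*(-287) = √(-263) + 2²*(-287) = I*√263 + 4*(-287) = I*√263 - 1148 = -1148 + I*√263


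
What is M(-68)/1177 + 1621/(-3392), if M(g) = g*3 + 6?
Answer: -234503/362944 ≈ -0.64611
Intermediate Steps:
M(g) = 6 + 3*g (M(g) = 3*g + 6 = 6 + 3*g)
M(-68)/1177 + 1621/(-3392) = (6 + 3*(-68))/1177 + 1621/(-3392) = (6 - 204)*(1/1177) + 1621*(-1/3392) = -198*1/1177 - 1621/3392 = -18/107 - 1621/3392 = -234503/362944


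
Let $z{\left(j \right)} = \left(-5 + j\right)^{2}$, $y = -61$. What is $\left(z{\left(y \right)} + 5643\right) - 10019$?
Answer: $-20$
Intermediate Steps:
$\left(z{\left(y \right)} + 5643\right) - 10019 = \left(\left(-5 - 61\right)^{2} + 5643\right) - 10019 = \left(\left(-66\right)^{2} + 5643\right) - 10019 = \left(4356 + 5643\right) - 10019 = 9999 - 10019 = -20$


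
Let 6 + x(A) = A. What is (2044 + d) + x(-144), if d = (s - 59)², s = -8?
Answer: 6383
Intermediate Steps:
d = 4489 (d = (-8 - 59)² = (-67)² = 4489)
x(A) = -6 + A
(2044 + d) + x(-144) = (2044 + 4489) + (-6 - 144) = 6533 - 150 = 6383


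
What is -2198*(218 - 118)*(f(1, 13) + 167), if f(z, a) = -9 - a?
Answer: -31871000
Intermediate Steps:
-2198*(218 - 118)*(f(1, 13) + 167) = -2198*(218 - 118)*((-9 - 1*13) + 167) = -219800*((-9 - 13) + 167) = -219800*(-22 + 167) = -219800*145 = -2198*14500 = -31871000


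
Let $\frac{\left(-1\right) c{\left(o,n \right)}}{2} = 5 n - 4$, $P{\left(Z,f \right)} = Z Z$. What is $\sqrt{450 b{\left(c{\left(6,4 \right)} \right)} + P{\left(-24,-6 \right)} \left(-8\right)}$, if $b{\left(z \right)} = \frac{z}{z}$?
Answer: $3 i \sqrt{462} \approx 64.483 i$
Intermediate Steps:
$P{\left(Z,f \right)} = Z^{2}$
$c{\left(o,n \right)} = 8 - 10 n$ ($c{\left(o,n \right)} = - 2 \left(5 n - 4\right) = - 2 \left(-4 + 5 n\right) = 8 - 10 n$)
$b{\left(z \right)} = 1$
$\sqrt{450 b{\left(c{\left(6,4 \right)} \right)} + P{\left(-24,-6 \right)} \left(-8\right)} = \sqrt{450 \cdot 1 + \left(-24\right)^{2} \left(-8\right)} = \sqrt{450 + 576 \left(-8\right)} = \sqrt{450 - 4608} = \sqrt{-4158} = 3 i \sqrt{462}$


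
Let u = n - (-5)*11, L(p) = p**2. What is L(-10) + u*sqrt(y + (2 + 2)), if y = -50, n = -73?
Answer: 100 - 18*I*sqrt(46) ≈ 100.0 - 122.08*I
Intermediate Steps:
u = -18 (u = -73 - (-5)*11 = -73 - 1*(-55) = -73 + 55 = -18)
L(-10) + u*sqrt(y + (2 + 2)) = (-10)**2 - 18*sqrt(-50 + (2 + 2)) = 100 - 18*sqrt(-50 + 4) = 100 - 18*I*sqrt(46)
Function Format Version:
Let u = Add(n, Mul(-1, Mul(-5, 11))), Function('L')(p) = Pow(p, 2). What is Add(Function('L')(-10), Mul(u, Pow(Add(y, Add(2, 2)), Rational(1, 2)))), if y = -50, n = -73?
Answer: Add(100, Mul(-18, I, Pow(46, Rational(1, 2)))) ≈ Add(100.00, Mul(-122.08, I))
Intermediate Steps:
u = -18 (u = Add(-73, Mul(-1, Mul(-5, 11))) = Add(-73, Mul(-1, -55)) = Add(-73, 55) = -18)
Add(Function('L')(-10), Mul(u, Pow(Add(y, Add(2, 2)), Rational(1, 2)))) = Add(Pow(-10, 2), Mul(-18, Pow(Add(-50, Add(2, 2)), Rational(1, 2)))) = Add(100, Mul(-18, Pow(Add(-50, 4), Rational(1, 2)))) = Add(100, Mul(-18, Pow(-46, Rational(1, 2)))) = Add(100, Mul(-18, Mul(I, Pow(46, Rational(1, 2))))) = Add(100, Mul(-18, I, Pow(46, Rational(1, 2))))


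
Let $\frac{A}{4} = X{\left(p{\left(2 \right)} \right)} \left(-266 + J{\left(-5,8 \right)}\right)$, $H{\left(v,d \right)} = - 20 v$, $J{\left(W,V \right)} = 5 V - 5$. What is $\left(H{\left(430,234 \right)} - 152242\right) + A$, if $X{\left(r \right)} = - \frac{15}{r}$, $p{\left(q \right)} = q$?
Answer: $-153912$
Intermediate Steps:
$J{\left(W,V \right)} = -5 + 5 V$
$A = 6930$ ($A = 4 - \frac{15}{2} \left(-266 + \left(-5 + 5 \cdot 8\right)\right) = 4 \left(-15\right) \frac{1}{2} \left(-266 + \left(-5 + 40\right)\right) = 4 \left(- \frac{15 \left(-266 + 35\right)}{2}\right) = 4 \left(\left(- \frac{15}{2}\right) \left(-231\right)\right) = 4 \cdot \frac{3465}{2} = 6930$)
$\left(H{\left(430,234 \right)} - 152242\right) + A = \left(\left(-20\right) 430 - 152242\right) + 6930 = \left(-8600 - 152242\right) + 6930 = -160842 + 6930 = -153912$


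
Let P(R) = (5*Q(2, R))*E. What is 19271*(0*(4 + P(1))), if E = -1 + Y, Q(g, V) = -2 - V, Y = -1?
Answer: 0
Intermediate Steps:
E = -2 (E = -1 - 1 = -2)
P(R) = 20 + 10*R (P(R) = (5*(-2 - R))*(-2) = (-10 - 5*R)*(-2) = 20 + 10*R)
19271*(0*(4 + P(1))) = 19271*(0*(4 + (20 + 10*1))) = 19271*(0*(4 + (20 + 10))) = 19271*(0*(4 + 30)) = 19271*(0*34) = 19271*0 = 0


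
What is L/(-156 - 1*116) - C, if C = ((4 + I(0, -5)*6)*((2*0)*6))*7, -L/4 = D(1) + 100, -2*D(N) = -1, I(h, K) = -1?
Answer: 201/136 ≈ 1.4779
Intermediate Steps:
D(N) = ½ (D(N) = -½*(-1) = ½)
L = -402 (L = -4*(½ + 100) = -4*201/2 = -402)
C = 0 (C = ((4 - 1*6)*((2*0)*6))*7 = ((4 - 6)*(0*6))*7 = -2*0*7 = 0*7 = 0)
L/(-156 - 1*116) - C = -402/(-156 - 1*116) - 1*0 = -402/(-156 - 116) + 0 = -402/(-272) + 0 = -402*(-1/272) + 0 = 201/136 + 0 = 201/136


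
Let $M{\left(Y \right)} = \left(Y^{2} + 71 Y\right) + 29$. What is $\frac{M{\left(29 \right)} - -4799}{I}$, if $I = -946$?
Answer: $- \frac{3864}{473} \approx -8.1691$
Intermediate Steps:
$M{\left(Y \right)} = 29 + Y^{2} + 71 Y$
$\frac{M{\left(29 \right)} - -4799}{I} = \frac{\left(29 + 29^{2} + 71 \cdot 29\right) - -4799}{-946} = \left(\left(29 + 841 + 2059\right) + 4799\right) \left(- \frac{1}{946}\right) = \left(2929 + 4799\right) \left(- \frac{1}{946}\right) = 7728 \left(- \frac{1}{946}\right) = - \frac{3864}{473}$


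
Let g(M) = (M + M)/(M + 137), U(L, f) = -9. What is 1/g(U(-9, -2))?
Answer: -64/9 ≈ -7.1111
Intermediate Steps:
g(M) = 2*M/(137 + M) (g(M) = (2*M)/(137 + M) = 2*M/(137 + M))
1/g(U(-9, -2)) = 1/(2*(-9)/(137 - 9)) = 1/(2*(-9)/128) = 1/(2*(-9)*(1/128)) = 1/(-9/64) = -64/9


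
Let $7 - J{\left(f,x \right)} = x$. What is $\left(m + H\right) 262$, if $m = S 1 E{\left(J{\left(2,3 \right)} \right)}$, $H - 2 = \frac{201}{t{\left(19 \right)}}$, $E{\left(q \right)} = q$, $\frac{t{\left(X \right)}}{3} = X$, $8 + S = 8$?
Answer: $\frac{27510}{19} \approx 1447.9$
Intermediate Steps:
$S = 0$ ($S = -8 + 8 = 0$)
$t{\left(X \right)} = 3 X$
$J{\left(f,x \right)} = 7 - x$
$H = \frac{105}{19}$ ($H = 2 + \frac{201}{3 \cdot 19} = 2 + \frac{201}{57} = 2 + 201 \cdot \frac{1}{57} = 2 + \frac{67}{19} = \frac{105}{19} \approx 5.5263$)
$m = 0$ ($m = 0 \cdot 1 \left(7 - 3\right) = 0 \left(7 - 3\right) = 0 \cdot 4 = 0$)
$\left(m + H\right) 262 = \left(0 + \frac{105}{19}\right) 262 = \frac{105}{19} \cdot 262 = \frac{27510}{19}$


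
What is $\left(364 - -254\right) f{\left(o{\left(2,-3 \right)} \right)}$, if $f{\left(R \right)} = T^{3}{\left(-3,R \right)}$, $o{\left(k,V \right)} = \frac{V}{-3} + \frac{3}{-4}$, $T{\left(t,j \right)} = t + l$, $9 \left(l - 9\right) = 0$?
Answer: $133488$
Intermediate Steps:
$l = 9$ ($l = 9 + \frac{1}{9} \cdot 0 = 9 + 0 = 9$)
$T{\left(t,j \right)} = 9 + t$ ($T{\left(t,j \right)} = t + 9 = 9 + t$)
$o{\left(k,V \right)} = - \frac{3}{4} - \frac{V}{3}$ ($o{\left(k,V \right)} = V \left(- \frac{1}{3}\right) + 3 \left(- \frac{1}{4}\right) = - \frac{V}{3} - \frac{3}{4} = - \frac{3}{4} - \frac{V}{3}$)
$f{\left(R \right)} = 216$ ($f{\left(R \right)} = \left(9 - 3\right)^{3} = 6^{3} = 216$)
$\left(364 - -254\right) f{\left(o{\left(2,-3 \right)} \right)} = \left(364 - -254\right) 216 = \left(364 + 254\right) 216 = 618 \cdot 216 = 133488$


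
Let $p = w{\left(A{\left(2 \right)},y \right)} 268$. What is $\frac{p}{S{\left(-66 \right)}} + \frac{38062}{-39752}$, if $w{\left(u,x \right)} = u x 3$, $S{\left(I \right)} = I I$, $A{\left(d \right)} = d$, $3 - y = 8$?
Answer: $- \frac{20225173}{7214988} \approx -2.8032$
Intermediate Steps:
$y = -5$ ($y = 3 - 8 = -5$)
$S{\left(I \right)} = I^{2}$
$w{\left(u,x \right)} = 3 u x$
$p = -8040$ ($p = 3 \cdot 2 \left(-5\right) 268 = \left(-30\right) 268 = -8040$)
$\frac{p}{S{\left(-66 \right)}} + \frac{38062}{-39752} = - \frac{8040}{\left(-66\right)^{2}} + \frac{38062}{-39752} = - \frac{8040}{4356} + 38062 \left(- \frac{1}{39752}\right) = \left(-8040\right) \frac{1}{4356} - \frac{19031}{19876} = - \frac{670}{363} - \frac{19031}{19876} = - \frac{20225173}{7214988}$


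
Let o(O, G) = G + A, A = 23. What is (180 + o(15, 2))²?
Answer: 42025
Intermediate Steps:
o(O, G) = 23 + G (o(O, G) = G + 23 = 23 + G)
(180 + o(15, 2))² = (180 + (23 + 2))² = (180 + 25)² = 205² = 42025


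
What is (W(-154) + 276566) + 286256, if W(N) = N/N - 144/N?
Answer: 43337443/77 ≈ 5.6282e+5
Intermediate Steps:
W(N) = 1 - 144/N
(W(-154) + 276566) + 286256 = ((-144 - 154)/(-154) + 276566) + 286256 = (-1/154*(-298) + 276566) + 286256 = (149/77 + 276566) + 286256 = 21295731/77 + 286256 = 43337443/77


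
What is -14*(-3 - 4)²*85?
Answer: -58310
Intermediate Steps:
-14*(-3 - 4)²*85 = -14*(-7)²*85 = -14*49*85 = -686*85 = -58310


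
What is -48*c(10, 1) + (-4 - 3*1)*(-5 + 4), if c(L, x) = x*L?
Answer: -473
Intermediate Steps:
c(L, x) = L*x
-48*c(10, 1) + (-4 - 3*1)*(-5 + 4) = -480 + (-4 - 3*1)*(-5 + 4) = -48*10 + (-4 - 3)*(-1) = -480 - 7*(-1) = -480 + 7 = -473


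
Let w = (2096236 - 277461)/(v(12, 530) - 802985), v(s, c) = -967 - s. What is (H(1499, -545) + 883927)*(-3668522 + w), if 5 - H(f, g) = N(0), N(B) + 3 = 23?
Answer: -93106284612080482/28713 ≈ -3.2427e+12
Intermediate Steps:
N(B) = 20 (N(B) = -3 + 23 = 20)
H(f, g) = -15 (H(f, g) = 5 - 1*20 = 5 - 20 = -15)
w = -259825/114852 (w = (2096236 - 277461)/((-967 - 1*12) - 802985) = 1818775/((-967 - 12) - 802985) = 1818775/(-979 - 802985) = 1818775/(-803964) = 1818775*(-1/803964) = -259825/114852 ≈ -2.2623)
(H(1499, -545) + 883927)*(-3668522 + w) = (-15 + 883927)*(-3668522 - 259825/114852) = 883912*(-421337348569/114852) = -93106284612080482/28713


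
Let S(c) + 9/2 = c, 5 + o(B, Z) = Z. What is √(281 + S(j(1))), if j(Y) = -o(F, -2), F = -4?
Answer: 9*√14/2 ≈ 16.837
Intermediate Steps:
o(B, Z) = -5 + Z
j(Y) = 7 (j(Y) = -(-5 - 2) = -1*(-7) = 7)
S(c) = -9/2 + c
√(281 + S(j(1))) = √(281 + (-9/2 + 7)) = √(281 + 5/2) = √(567/2) = 9*√14/2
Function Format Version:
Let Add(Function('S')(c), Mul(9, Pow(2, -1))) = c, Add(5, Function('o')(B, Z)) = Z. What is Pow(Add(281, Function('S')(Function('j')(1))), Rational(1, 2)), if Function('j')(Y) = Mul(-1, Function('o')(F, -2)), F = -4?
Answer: Mul(Rational(9, 2), Pow(14, Rational(1, 2))) ≈ 16.837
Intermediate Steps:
Function('o')(B, Z) = Add(-5, Z)
Function('j')(Y) = 7 (Function('j')(Y) = Mul(-1, Add(-5, -2)) = Mul(-1, -7) = 7)
Function('S')(c) = Add(Rational(-9, 2), c)
Pow(Add(281, Function('S')(Function('j')(1))), Rational(1, 2)) = Pow(Add(281, Add(Rational(-9, 2), 7)), Rational(1, 2)) = Pow(Add(281, Rational(5, 2)), Rational(1, 2)) = Pow(Rational(567, 2), Rational(1, 2)) = Mul(Rational(9, 2), Pow(14, Rational(1, 2)))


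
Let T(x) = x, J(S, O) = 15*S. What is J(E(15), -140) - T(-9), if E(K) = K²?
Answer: 3384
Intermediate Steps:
J(E(15), -140) - T(-9) = 15*15² - 1*(-9) = 15*225 + 9 = 3375 + 9 = 3384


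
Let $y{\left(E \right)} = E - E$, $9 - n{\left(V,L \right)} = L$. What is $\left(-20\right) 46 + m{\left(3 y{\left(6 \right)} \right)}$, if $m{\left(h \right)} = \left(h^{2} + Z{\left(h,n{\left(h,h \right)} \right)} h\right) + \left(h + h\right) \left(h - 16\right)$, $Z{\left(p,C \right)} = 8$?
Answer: $-920$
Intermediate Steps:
$n{\left(V,L \right)} = 9 - L$
$y{\left(E \right)} = 0$
$m{\left(h \right)} = h^{2} + 8 h + 2 h \left(-16 + h\right)$ ($m{\left(h \right)} = \left(h^{2} + 8 h\right) + \left(h + h\right) \left(h - 16\right) = \left(h^{2} + 8 h\right) + 2 h \left(-16 + h\right) = h^{2} + 8 h + 2 h \left(-16 + h\right)$)
$\left(-20\right) 46 + m{\left(3 y{\left(6 \right)} \right)} = \left(-20\right) 46 + 3 \cdot 3 \cdot 0 \left(-8 + 3 \cdot 0\right) = -920 + 3 \cdot 0 \left(-8 + 0\right) = -920 + 3 \cdot 0 \left(-8\right) = -920 + 0 = -920$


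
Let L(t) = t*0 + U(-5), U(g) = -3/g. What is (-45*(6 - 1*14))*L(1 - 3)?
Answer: 216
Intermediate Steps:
L(t) = 3/5 (L(t) = t*0 - 3/(-5) = 0 - 3*(-1/5) = 0 + 3/5 = 3/5)
(-45*(6 - 1*14))*L(1 - 3) = -45*(6 - 1*14)*(3/5) = -45*(6 - 14)*(3/5) = -45*(-8)*(3/5) = 360*(3/5) = 216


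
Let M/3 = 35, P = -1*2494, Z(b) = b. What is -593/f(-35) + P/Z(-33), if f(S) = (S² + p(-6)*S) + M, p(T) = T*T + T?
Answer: 678751/9240 ≈ 73.458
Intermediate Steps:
p(T) = T + T² (p(T) = T² + T = T + T²)
P = -2494
M = 105 (M = 3*35 = 105)
f(S) = 105 + S² + 30*S (f(S) = (S² + (-6*(1 - 6))*S) + 105 = (S² + (-6*(-5))*S) + 105 = (S² + 30*S) + 105 = 105 + S² + 30*S)
-593/f(-35) + P/Z(-33) = -593/(105 + (-35)² + 30*(-35)) - 2494/(-33) = -593/(105 + 1225 - 1050) - 2494*(-1/33) = -593/280 + 2494/33 = 678751/9240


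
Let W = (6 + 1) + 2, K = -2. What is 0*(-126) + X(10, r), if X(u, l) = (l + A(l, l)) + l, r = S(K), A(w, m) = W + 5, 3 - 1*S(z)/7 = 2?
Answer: 28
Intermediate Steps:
W = 9 (W = 7 + 2 = 9)
S(z) = 7 (S(z) = 21 - 7*2 = 21 - 14 = 7)
A(w, m) = 14 (A(w, m) = 9 + 5 = 14)
r = 7
X(u, l) = 14 + 2*l (X(u, l) = (l + 14) + l = (14 + l) + l = 14 + 2*l)
0*(-126) + X(10, r) = 0*(-126) + (14 + 2*7) = 0 + (14 + 14) = 0 + 28 = 28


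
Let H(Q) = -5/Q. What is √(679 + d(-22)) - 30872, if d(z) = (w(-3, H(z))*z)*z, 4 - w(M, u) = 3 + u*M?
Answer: -30872 + √1493 ≈ -30833.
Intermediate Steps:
w(M, u) = 1 - M*u (w(M, u) = 4 - (3 + u*M) = 4 - (3 + M*u) = 4 + (-3 - M*u) = 1 - M*u)
d(z) = z²*(1 - 15/z) (d(z) = ((1 - 1*(-3)*(-5/z))*z)*z = ((1 - 15/z)*z)*z = (z*(1 - 15/z))*z = z²*(1 - 15/z))
√(679 + d(-22)) - 30872 = √(679 - 22*(-15 - 22)) - 30872 = √(679 - 22*(-37)) - 30872 = √(679 + 814) - 30872 = √1493 - 30872 = -30872 + √1493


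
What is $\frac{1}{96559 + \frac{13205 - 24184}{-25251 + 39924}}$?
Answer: $\frac{14673}{1416799228} \approx 1.0356 \cdot 10^{-5}$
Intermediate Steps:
$\frac{1}{96559 + \frac{13205 - 24184}{-25251 + 39924}} = \frac{1}{96559 - \frac{10979}{14673}} = \frac{1}{\frac{1416799228}{14673}} = \frac{14673}{1416799228}$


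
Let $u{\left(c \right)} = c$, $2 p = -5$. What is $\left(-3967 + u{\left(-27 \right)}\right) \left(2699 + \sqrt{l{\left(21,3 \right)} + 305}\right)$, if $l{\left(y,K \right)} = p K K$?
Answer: $-10779806 - 1997 \sqrt{1130} \approx -1.0847 \cdot 10^{7}$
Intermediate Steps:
$p = - \frac{5}{2}$ ($p = \frac{1}{2} \left(-5\right) = - \frac{5}{2} \approx -2.5$)
$l{\left(y,K \right)} = - \frac{5 K^{2}}{2}$ ($l{\left(y,K \right)} = - \frac{5 K}{2} K = - \frac{5 K^{2}}{2}$)
$\left(-3967 + u{\left(-27 \right)}\right) \left(2699 + \sqrt{l{\left(21,3 \right)} + 305}\right) = \left(-3967 - 27\right) \left(2699 + \sqrt{- \frac{5 \cdot 3^{2}}{2} + 305}\right) = - 3994 \left(2699 + \sqrt{\left(- \frac{5}{2}\right) 9 + 305}\right) = - 3994 \left(2699 + \sqrt{- \frac{45}{2} + 305}\right) = - 3994 \left(2699 + \sqrt{\frac{565}{2}}\right) = - 3994 \left(2699 + \frac{\sqrt{1130}}{2}\right) = -10779806 - 1997 \sqrt{1130}$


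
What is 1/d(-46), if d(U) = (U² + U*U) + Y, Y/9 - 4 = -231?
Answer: 1/2189 ≈ 0.00045683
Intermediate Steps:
Y = -2043 (Y = 36 + 9*(-231) = 36 - 2079 = -2043)
d(U) = -2043 + 2*U² (d(U) = (U² + U*U) - 2043 = (U² + U²) - 2043 = 2*U² - 2043 = -2043 + 2*U²)
1/d(-46) = 1/(-2043 + 2*(-46)²) = 1/(-2043 + 2*2116) = 1/(-2043 + 4232) = 1/2189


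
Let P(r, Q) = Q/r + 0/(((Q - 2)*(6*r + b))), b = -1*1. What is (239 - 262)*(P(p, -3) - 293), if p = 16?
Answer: 107893/16 ≈ 6743.3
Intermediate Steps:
b = -1
P(r, Q) = Q/r (P(r, Q) = Q/r + 0/(((Q - 2)*(6*r - 1))) = Q/r + 0/(((-2 + Q)*(-1 + 6*r))) = Q/r + 0/(((-1 + 6*r)*(-2 + Q))) = Q/r + 0*(1/((-1 + 6*r)*(-2 + Q))) = Q/r + 0 = Q/r)
(239 - 262)*(P(p, -3) - 293) = (239 - 262)*(-3/16 - 293) = -23*(-3*1/16 - 293) = -23*(-3/16 - 293) = -23*(-4691/16) = 107893/16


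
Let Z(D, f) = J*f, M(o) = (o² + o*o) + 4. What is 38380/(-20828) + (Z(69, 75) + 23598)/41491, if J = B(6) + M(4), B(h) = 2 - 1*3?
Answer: -261562984/216043637 ≈ -1.2107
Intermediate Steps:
B(h) = -1 (B(h) = 2 - 3 = -1)
M(o) = 4 + 2*o² (M(o) = (o² + o²) + 4 = 2*o² + 4 = 4 + 2*o²)
J = 35 (J = -1 + (4 + 2*4²) = -1 + (4 + 2*16) = -1 + (4 + 32) = -1 + 36 = 35)
Z(D, f) = 35*f
38380/(-20828) + (Z(69, 75) + 23598)/41491 = 38380/(-20828) + (35*75 + 23598)/41491 = 38380*(-1/20828) + (2625 + 23598)*(1/41491) = -9595/5207 + 26223*(1/41491) = -9595/5207 + 26223/41491 = -261562984/216043637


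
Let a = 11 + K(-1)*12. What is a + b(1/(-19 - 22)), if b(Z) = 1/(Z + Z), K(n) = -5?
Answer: -139/2 ≈ -69.500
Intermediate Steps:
b(Z) = 1/(2*Z)
a = -49 (a = 11 - 5*12 = 11 - 60 = -49)
a + b(1/(-19 - 22)) = -49 + 1/(2*(1/(-19 - 22))) = -49 + 1/(2*(1/(-41))) = -49 + 1/(2*(-1/41)) = -49 + (½)*(-41) = -49 - 41/2 = -139/2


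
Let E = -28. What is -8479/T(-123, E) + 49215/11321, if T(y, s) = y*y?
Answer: 648582976/171275409 ≈ 3.7868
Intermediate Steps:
T(y, s) = y²
-8479/T(-123, E) + 49215/11321 = -8479/((-123)²) + 49215/11321 = -8479/15129 + 49215*(1/11321) = -8479*1/15129 + 49215/11321 = -8479/15129 + 49215/11321 = 648582976/171275409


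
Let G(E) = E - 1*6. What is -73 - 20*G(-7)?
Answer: 187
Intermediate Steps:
G(E) = -6 + E (G(E) = E - 6 = -6 + E)
-73 - 20*G(-7) = -73 - 20*(-6 - 7) = -73 - 20*(-13) = -73 + 260 = 187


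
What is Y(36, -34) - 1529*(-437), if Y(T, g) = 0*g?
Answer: 668173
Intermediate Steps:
Y(T, g) = 0
Y(36, -34) - 1529*(-437) = 0 - 1529*(-437) = 0 + 668173 = 668173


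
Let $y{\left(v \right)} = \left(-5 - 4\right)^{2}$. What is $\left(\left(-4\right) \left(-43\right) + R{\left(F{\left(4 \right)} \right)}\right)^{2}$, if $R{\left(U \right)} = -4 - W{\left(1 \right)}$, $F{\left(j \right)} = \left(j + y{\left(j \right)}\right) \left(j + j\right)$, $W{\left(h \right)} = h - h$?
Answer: $28224$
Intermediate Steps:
$y{\left(v \right)} = 81$ ($y{\left(v \right)} = \left(-9\right)^{2} = 81$)
$W{\left(h \right)} = 0$
$F{\left(j \right)} = 2 j \left(81 + j\right)$ ($F{\left(j \right)} = \left(j + 81\right) \left(j + j\right) = \left(81 + j\right) 2 j = 2 j \left(81 + j\right)$)
$R{\left(U \right)} = -4$ ($R{\left(U \right)} = -4 - 0 = -4 + 0 = -4$)
$\left(\left(-4\right) \left(-43\right) + R{\left(F{\left(4 \right)} \right)}\right)^{2} = \left(\left(-4\right) \left(-43\right) - 4\right)^{2} = \left(172 - 4\right)^{2} = 168^{2} = 28224$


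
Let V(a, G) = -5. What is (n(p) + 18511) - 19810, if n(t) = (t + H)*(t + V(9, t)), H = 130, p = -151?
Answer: 1977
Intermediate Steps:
n(t) = (-5 + t)*(130 + t) (n(t) = (t + 130)*(t - 5) = (130 + t)*(-5 + t) = (-5 + t)*(130 + t))
(n(p) + 18511) - 19810 = ((-650 + (-151)² + 125*(-151)) + 18511) - 19810 = ((-650 + 22801 - 18875) + 18511) - 19810 = (3276 + 18511) - 19810 = 21787 - 19810 = 1977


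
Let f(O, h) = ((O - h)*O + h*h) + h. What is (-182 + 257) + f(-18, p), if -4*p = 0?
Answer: 399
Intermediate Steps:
p = 0 (p = -¼*0 = 0)
f(O, h) = h + h² + O*(O - h) (f(O, h) = (O*(O - h) + h²) + h = (h² + O*(O - h)) + h = h + h² + O*(O - h))
(-182 + 257) + f(-18, p) = (-182 + 257) + (0 + (-18)² + 0² - 1*(-18)*0) = 75 + (0 + 324 + 0 + 0) = 75 + 324 = 399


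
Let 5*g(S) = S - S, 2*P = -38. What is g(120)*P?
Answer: 0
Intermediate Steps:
P = -19 (P = (½)*(-38) = -19)
g(S) = 0 (g(S) = (S - S)/5 = (⅕)*0 = 0)
g(120)*P = 0*(-19) = 0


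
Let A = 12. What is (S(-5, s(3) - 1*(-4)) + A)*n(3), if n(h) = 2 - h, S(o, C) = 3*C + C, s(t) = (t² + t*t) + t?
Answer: -112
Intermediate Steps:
s(t) = t + 2*t² (s(t) = (t² + t²) + t = 2*t² + t = t + 2*t²)
S(o, C) = 4*C
(S(-5, s(3) - 1*(-4)) + A)*n(3) = (4*(3*(1 + 2*3) - 1*(-4)) + 12)*(2 - 1*3) = (4*(3*(1 + 6) + 4) + 12)*(2 - 3) = (4*(3*7 + 4) + 12)*(-1) = (4*(21 + 4) + 12)*(-1) = (4*25 + 12)*(-1) = (100 + 12)*(-1) = 112*(-1) = -112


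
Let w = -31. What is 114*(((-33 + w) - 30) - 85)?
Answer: -20406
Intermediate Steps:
114*(((-33 + w) - 30) - 85) = 114*(((-33 - 31) - 30) - 85) = 114*((-64 - 30) - 85) = 114*(-94 - 85) = 114*(-179) = -20406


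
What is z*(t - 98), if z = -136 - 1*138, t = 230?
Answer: -36168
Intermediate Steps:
z = -274 (z = -136 - 138 = -274)
z*(t - 98) = -274*(230 - 98) = -274*132 = -36168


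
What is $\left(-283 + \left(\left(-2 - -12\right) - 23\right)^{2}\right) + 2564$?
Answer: $2450$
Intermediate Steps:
$\left(-283 + \left(\left(-2 - -12\right) - 23\right)^{2}\right) + 2564 = \left(-283 + \left(\left(-2 + 12\right) - 23\right)^{2}\right) + 2564 = \left(-283 + \left(10 - 23\right)^{2}\right) + 2564 = \left(-283 + \left(-13\right)^{2}\right) + 2564 = \left(-283 + 169\right) + 2564 = -114 + 2564 = 2450$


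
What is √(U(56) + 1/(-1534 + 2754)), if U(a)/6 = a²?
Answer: √7001433905/610 ≈ 137.17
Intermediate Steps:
U(a) = 6*a²
√(U(56) + 1/(-1534 + 2754)) = √(6*56² + 1/(-1534 + 2754)) = √(6*3136 + 1/1220) = √(18816 + 1/1220) = √(22955521/1220) = √7001433905/610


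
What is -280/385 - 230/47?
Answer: -2906/517 ≈ -5.6209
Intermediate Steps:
-280/385 - 230/47 = -280*1/385 - 230*1/47 = -8/11 - 230/47 = -2906/517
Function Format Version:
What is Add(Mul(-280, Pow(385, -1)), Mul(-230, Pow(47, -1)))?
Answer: Rational(-2906, 517) ≈ -5.6209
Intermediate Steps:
Add(Mul(-280, Pow(385, -1)), Mul(-230, Pow(47, -1))) = Add(Mul(-280, Rational(1, 385)), Mul(-230, Rational(1, 47))) = Add(Rational(-8, 11), Rational(-230, 47)) = Rational(-2906, 517)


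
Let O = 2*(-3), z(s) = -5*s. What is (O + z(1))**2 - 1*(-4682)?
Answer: 4803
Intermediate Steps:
O = -6
(O + z(1))**2 - 1*(-4682) = (-6 - 5*1)**2 - 1*(-4682) = (-6 - 5)**2 + 4682 = (-11)**2 + 4682 = 121 + 4682 = 4803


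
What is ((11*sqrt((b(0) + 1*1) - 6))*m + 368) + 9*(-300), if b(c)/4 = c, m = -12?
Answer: -2332 - 132*I*sqrt(5) ≈ -2332.0 - 295.16*I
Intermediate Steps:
b(c) = 4*c
((11*sqrt((b(0) + 1*1) - 6))*m + 368) + 9*(-300) = ((11*sqrt((4*0 + 1*1) - 6))*(-12) + 368) + 9*(-300) = ((11*sqrt((0 + 1) - 6))*(-12) + 368) - 2700 = ((11*sqrt(1 - 6))*(-12) + 368) - 2700 = ((11*sqrt(-5))*(-12) + 368) - 2700 = ((11*(I*sqrt(5)))*(-12) + 368) - 2700 = ((11*I*sqrt(5))*(-12) + 368) - 2700 = (-132*I*sqrt(5) + 368) - 2700 = (368 - 132*I*sqrt(5)) - 2700 = -2332 - 132*I*sqrt(5)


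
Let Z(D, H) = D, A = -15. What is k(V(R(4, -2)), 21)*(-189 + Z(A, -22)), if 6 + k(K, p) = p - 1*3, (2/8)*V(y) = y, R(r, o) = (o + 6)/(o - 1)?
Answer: -2448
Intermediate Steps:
R(r, o) = (6 + o)/(-1 + o)
V(y) = 4*y
k(K, p) = -9 + p (k(K, p) = -6 + (p - 1*3) = -6 + (p - 3) = -6 + (-3 + p) = -9 + p)
k(V(R(4, -2)), 21)*(-189 + Z(A, -22)) = (-9 + 21)*(-189 - 15) = 12*(-204) = -2448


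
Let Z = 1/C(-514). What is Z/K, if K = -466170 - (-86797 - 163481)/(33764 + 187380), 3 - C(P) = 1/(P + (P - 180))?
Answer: -19081568/26693062480875 ≈ -7.1485e-7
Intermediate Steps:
C(P) = 3 - 1/(-180 + 2*P) (C(P) = 3 - 1/(P + (P - 180)) = 3 - 1/(P + (-180 + P)) = 3 - 1/(-180 + 2*P))
Z = 1208/3625 (Z = 1/((-541 + 6*(-514))/(2*(-90 - 514))) = 1/((½)*(-541 - 3084)/(-604)) = 1/((½)*(-1/604)*(-3625)) = 1/(3625/1208) = 1208/3625 ≈ 0.33324)
K = -7363603443/15796 (K = -466170 - (-250278)/221144 = -466170 - 1*(-17877/15796) = -466170 + 17877/15796 = -7363603443/15796 ≈ -4.6617e+5)
Z/K = 1208/(3625*(-7363603443/15796)) = (1208/3625)*(-15796/7363603443) = -19081568/26693062480875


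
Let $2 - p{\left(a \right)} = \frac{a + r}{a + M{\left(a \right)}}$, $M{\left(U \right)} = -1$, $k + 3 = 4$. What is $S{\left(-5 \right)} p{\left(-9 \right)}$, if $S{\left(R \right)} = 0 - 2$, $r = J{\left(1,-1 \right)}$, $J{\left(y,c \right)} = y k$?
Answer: $- \frac{12}{5} \approx -2.4$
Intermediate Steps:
$k = 1$ ($k = -3 + 4 = 1$)
$J{\left(y,c \right)} = y$ ($J{\left(y,c \right)} = y 1 = y$)
$r = 1$
$p{\left(a \right)} = 2 - \frac{1 + a}{-1 + a}$ ($p{\left(a \right)} = 2 - \frac{a + 1}{a - 1} = 2 - \frac{1 + a}{-1 + a}$)
$S{\left(R \right)} = -2$
$S{\left(-5 \right)} p{\left(-9 \right)} = - 2 \frac{-3 - 9}{-1 - 9} = - 2 \frac{1}{-10} \left(-12\right) = - 2 \left(\left(- \frac{1}{10}\right) \left(-12\right)\right) = \left(-2\right) \frac{6}{5} = - \frac{12}{5}$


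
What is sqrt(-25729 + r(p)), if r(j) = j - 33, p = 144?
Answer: I*sqrt(25618) ≈ 160.06*I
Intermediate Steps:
r(j) = -33 + j
sqrt(-25729 + r(p)) = sqrt(-25729 + (-33 + 144)) = sqrt(-25729 + 111) = sqrt(-25618) = I*sqrt(25618)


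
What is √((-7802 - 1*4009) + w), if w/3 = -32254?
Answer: I*√108573 ≈ 329.5*I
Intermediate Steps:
w = -96762 (w = 3*(-32254) = -96762)
√((-7802 - 1*4009) + w) = √((-7802 - 1*4009) - 96762) = √((-7802 - 4009) - 96762) = √(-11811 - 96762) = √(-108573) = I*√108573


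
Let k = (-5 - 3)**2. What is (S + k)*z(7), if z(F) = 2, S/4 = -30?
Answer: -112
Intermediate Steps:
S = -120 (S = 4*(-30) = -120)
k = 64 (k = (-8)**2 = 64)
(S + k)*z(7) = (-120 + 64)*2 = -56*2 = -112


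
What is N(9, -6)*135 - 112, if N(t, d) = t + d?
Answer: 293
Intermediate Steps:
N(t, d) = d + t
N(9, -6)*135 - 112 = (-6 + 9)*135 - 112 = 3*135 - 112 = 405 - 112 = 293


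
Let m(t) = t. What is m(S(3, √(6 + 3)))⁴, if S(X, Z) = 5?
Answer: 625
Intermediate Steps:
m(S(3, √(6 + 3)))⁴ = 5⁴ = 625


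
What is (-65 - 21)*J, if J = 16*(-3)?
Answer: 4128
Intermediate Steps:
J = -48
(-65 - 21)*J = (-65 - 21)*(-48) = -86*(-48) = 4128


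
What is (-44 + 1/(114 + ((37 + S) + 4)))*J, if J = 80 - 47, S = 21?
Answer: -23229/16 ≈ -1451.8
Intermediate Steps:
J = 33
(-44 + 1/(114 + ((37 + S) + 4)))*J = (-44 + 1/(114 + ((37 + 21) + 4)))*33 = (-44 + 1/(114 + (58 + 4)))*33 = (-44 + 1/(114 + 62))*33 = (-44 + 1/176)*33 = -7743/176*33 = -23229/16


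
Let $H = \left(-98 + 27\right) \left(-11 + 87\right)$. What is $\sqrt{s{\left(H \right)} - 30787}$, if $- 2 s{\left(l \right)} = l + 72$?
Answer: $75 i \sqrt{5} \approx 167.71 i$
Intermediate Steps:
$H = -5396$ ($H = \left(-71\right) 76 = -5396$)
$s{\left(l \right)} = -36 - \frac{l}{2}$ ($s{\left(l \right)} = - \frac{l + 72}{2} = - \frac{72 + l}{2} = -36 - \frac{l}{2}$)
$\sqrt{s{\left(H \right)} - 30787} = \sqrt{\left(-36 - -2698\right) - 30787} = \sqrt{\left(-36 + 2698\right) - 30787} = \sqrt{2662 - 30787} = \sqrt{-28125} = 75 i \sqrt{5}$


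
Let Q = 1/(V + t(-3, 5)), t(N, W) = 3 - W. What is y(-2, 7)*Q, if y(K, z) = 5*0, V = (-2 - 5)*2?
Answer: 0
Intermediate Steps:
V = -14 (V = -7*2 = -14)
y(K, z) = 0
Q = -1/16 (Q = 1/(-14 + (3 - 1*5)) = 1/(-14 + (3 - 5)) = 1/(-14 - 2) = 1/(-16) = -1/16 ≈ -0.062500)
y(-2, 7)*Q = 0*(-1/16) = 0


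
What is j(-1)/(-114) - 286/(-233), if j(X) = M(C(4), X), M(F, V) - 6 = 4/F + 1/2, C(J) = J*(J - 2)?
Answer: 30973/26562 ≈ 1.1661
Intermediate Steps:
C(J) = J*(-2 + J)
M(F, V) = 13/2 + 4/F (M(F, V) = 6 + (4/F + 1/2) = 6 + (4/F + 1*(½)) = 6 + (4/F + ½) = 6 + (½ + 4/F) = 13/2 + 4/F)
j(X) = 7 (j(X) = 13/2 + 4/((4*(-2 + 4))) = 13/2 + 4/((4*2)) = 13/2 + 4/8 = 13/2 + 4*(⅛) = 13/2 + ½ = 7)
j(-1)/(-114) - 286/(-233) = 7/(-114) - 286/(-233) = 7*(-1/114) - 286*(-1/233) = -7/114 + 286/233 = 30973/26562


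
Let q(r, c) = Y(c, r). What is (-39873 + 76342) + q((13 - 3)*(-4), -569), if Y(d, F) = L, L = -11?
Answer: 36458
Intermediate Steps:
Y(d, F) = -11
q(r, c) = -11
(-39873 + 76342) + q((13 - 3)*(-4), -569) = (-39873 + 76342) - 11 = 36469 - 11 = 36458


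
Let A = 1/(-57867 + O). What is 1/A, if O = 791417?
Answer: 733550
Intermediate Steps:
A = 1/733550 (A = 1/(-57867 + 791417) = 1/733550 ≈ 1.3632e-6)
1/A = 1/(1/733550) = 733550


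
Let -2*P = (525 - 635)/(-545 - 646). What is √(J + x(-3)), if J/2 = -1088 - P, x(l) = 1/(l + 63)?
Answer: I*√308646000465/11910 ≈ 46.646*I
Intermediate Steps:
P = -55/1191 (P = -(525 - 635)/(2*(-545 - 646)) = -(-55)/(-1191) = -(-55)*(-1)/1191 = -½*110/1191 = -55/1191 ≈ -0.046180)
x(l) = 1/(63 + l)
J = -2591506/1191 (J = 2*(-1088 - 1*(-55/1191)) = 2*(-1088 + 55/1191) = 2*(-1295753/1191) = -2591506/1191 ≈ -2175.9)
√(J + x(-3)) = √(-2591506/1191 + 1/(63 - 3)) = √(-2591506/1191 + 1/60) = √(-51829723/23820) = I*√308646000465/11910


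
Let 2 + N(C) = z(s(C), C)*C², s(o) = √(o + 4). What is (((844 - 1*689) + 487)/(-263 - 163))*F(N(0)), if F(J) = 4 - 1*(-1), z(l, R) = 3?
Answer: -535/71 ≈ -7.5352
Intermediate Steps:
s(o) = √(4 + o)
N(C) = -2 + 3*C²
F(J) = 5 (F(J) = 4 + 1 = 5)
(((844 - 1*689) + 487)/(-263 - 163))*F(N(0)) = (((844 - 1*689) + 487)/(-263 - 163))*5 = (((844 - 689) + 487)/(-426))*5 = ((155 + 487)*(-1/426))*5 = (642*(-1/426))*5 = -107/71*5 = -535/71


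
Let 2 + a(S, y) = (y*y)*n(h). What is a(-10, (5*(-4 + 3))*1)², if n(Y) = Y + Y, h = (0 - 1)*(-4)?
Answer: 39204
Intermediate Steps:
h = 4 (h = -1*(-4) = 4)
n(Y) = 2*Y
a(S, y) = -2 + 8*y² (a(S, y) = -2 + (y*y)*(2*4) = -2 + y²*8 = -2 + 8*y²)
a(-10, (5*(-4 + 3))*1)² = (-2 + 8*((5*(-4 + 3))*1)²)² = (-2 + 8*((5*(-1))*1)²)² = (-2 + 8*(-5*1)²)² = (-2 + 8*(-5)²)² = (-2 + 8*25)² = (-2 + 200)² = 198² = 39204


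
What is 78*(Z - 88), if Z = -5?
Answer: -7254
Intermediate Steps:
78*(Z - 88) = 78*(-5 - 88) = 78*(-93) = -7254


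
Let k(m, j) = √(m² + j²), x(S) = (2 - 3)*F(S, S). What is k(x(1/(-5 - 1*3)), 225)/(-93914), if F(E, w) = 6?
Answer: -3*√5629/93914 ≈ -0.0023967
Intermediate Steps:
x(S) = -6 (x(S) = (2 - 3)*6 = -1*6 = -6)
k(m, j) = √(j² + m²)
k(x(1/(-5 - 1*3)), 225)/(-93914) = √(225² + (-6)²)/(-93914) = √(50625 + 36)*(-1/93914) = √50661*(-1/93914) = (3*√5629)*(-1/93914) = -3*√5629/93914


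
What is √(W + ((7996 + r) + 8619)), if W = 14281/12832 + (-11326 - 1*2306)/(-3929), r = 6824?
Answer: √3724403752193868370/12604232 ≈ 153.11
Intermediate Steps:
W = 231035873/50416928 (W = 14281*(1/12832) + (-11326 - 2306)*(-1/3929) = 14281/12832 - 13632*(-1/3929) = 14281/12832 + 13632/3929 = 231035873/50416928 ≈ 4.5825)
√(W + ((7996 + r) + 8619)) = √(231035873/50416928 + ((7996 + 6824) + 8619)) = √(231035873/50416928 + (14820 + 8619)) = √(231035873/50416928 + 23439) = √(1181953411265/50416928) = √3724403752193868370/12604232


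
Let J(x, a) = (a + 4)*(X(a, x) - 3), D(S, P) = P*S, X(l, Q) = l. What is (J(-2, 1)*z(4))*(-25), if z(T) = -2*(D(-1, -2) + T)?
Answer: -3000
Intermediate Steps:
z(T) = -4 - 2*T (z(T) = -2*(-2*(-1) + T) = -2*(2 + T) = -4 - 2*T)
J(x, a) = (-3 + a)*(4 + a) (J(x, a) = (a + 4)*(a - 3) = (4 + a)*(-3 + a) = (-3 + a)*(4 + a))
(J(-2, 1)*z(4))*(-25) = ((-12 + 1 + 1²)*(-4 - 2*4))*(-25) = ((-12 + 1 + 1)*(-4 - 8))*(-25) = -10*(-12)*(-25) = 120*(-25) = -3000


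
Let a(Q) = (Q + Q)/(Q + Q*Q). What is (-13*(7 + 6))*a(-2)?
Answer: 338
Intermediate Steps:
a(Q) = 2*Q/(Q + Q²) (a(Q) = (2*Q)/(Q + Q²) = 2*Q/(Q + Q²))
(-13*(7 + 6))*a(-2) = (-13*(7 + 6))*(2/(1 - 2)) = (-13*13)*(2/(-1)) = -338*(-1) = -169*(-2) = 338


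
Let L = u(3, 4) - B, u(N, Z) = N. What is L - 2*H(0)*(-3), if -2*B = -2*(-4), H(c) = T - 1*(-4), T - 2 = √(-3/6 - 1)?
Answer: 43 + 3*I*√6 ≈ 43.0 + 7.3485*I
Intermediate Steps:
T = 2 + I*√6/2 (T = 2 + √(-3/6 - 1) = 2 + √(-3*⅙ - 1) = 2 + √(-½ - 1) = 2 + √(-3/2) = 2 + I*√6/2 ≈ 2.0 + 1.2247*I)
H(c) = 6 + I*√6/2 (H(c) = (2 + I*√6/2) - 1*(-4) = (2 + I*√6/2) + 4 = 6 + I*√6/2)
B = -4 (B = -(-1)*(-4) = -½*8 = -4)
L = 7 (L = 3 - 1*(-4) = 3 + 4 = 7)
L - 2*H(0)*(-3) = 7 - 2*(6 + I*√6/2)*(-3) = 7 + (-12 - I*√6)*(-3) = 7 + (36 + 3*I*√6) = 43 + 3*I*√6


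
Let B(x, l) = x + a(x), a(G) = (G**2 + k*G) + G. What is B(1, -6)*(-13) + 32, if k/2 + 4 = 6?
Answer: -59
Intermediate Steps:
k = 4 (k = -8 + 2*6 = -8 + 12 = 4)
a(G) = G**2 + 5*G (a(G) = (G**2 + 4*G) + G = G**2 + 5*G)
B(x, l) = x + x*(5 + x)
B(1, -6)*(-13) + 32 = (1*(6 + 1))*(-13) + 32 = (1*7)*(-13) + 32 = 7*(-13) + 32 = -91 + 32 = -59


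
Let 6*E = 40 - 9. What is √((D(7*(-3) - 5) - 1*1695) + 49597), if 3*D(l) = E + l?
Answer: √1724222/6 ≈ 218.85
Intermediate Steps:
E = 31/6 (E = (40 - 9)/6 = (⅙)*31 = 31/6 ≈ 5.1667)
D(l) = 31/18 + l/3 (D(l) = (31/6 + l)/3 = 31/18 + l/3)
√((D(7*(-3) - 5) - 1*1695) + 49597) = √(((31/18 + (7*(-3) - 5)/3) - 1*1695) + 49597) = √(((31/18 + (-21 - 5)/3) - 1695) + 49597) = √(((31/18 + (⅓)*(-26)) - 1695) + 49597) = √(((31/18 - 26/3) - 1695) + 49597) = √((-125/18 - 1695) + 49597) = √(-30635/18 + 49597) = √(862111/18) = √1724222/6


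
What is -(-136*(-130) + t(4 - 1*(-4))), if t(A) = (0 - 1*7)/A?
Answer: -141433/8 ≈ -17679.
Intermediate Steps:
t(A) = -7/A (t(A) = (0 - 7)/A = -7/A)
-(-136*(-130) + t(4 - 1*(-4))) = -(-136*(-130) - 7/(4 - 1*(-4))) = -(17680 - 7/(4 + 4)) = -(17680 - 7/8) = -1*141433/8 = -141433/8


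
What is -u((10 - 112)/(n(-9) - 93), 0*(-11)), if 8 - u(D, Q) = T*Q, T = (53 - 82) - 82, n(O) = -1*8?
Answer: -8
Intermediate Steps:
n(O) = -8
T = -111 (T = -29 - 82 = -111)
u(D, Q) = 8 + 111*Q (u(D, Q) = 8 - (-111)*Q = 8 + 111*Q)
-u((10 - 112)/(n(-9) - 93), 0*(-11)) = -(8 + 111*(0*(-11))) = -(8 + 111*0) = -(8 + 0) = -1*8 = -8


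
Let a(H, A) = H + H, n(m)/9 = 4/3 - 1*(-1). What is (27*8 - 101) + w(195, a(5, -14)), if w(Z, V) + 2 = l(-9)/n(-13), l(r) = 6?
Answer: 793/7 ≈ 113.29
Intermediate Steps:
n(m) = 21 (n(m) = 9*(4/3 - 1*(-1)) = 9*(4*(1/3) + 1) = 9*(4/3 + 1) = 9*(7/3) = 21)
a(H, A) = 2*H
w(Z, V) = -12/7 (w(Z, V) = -2 + 6/21 = -2 + 6*(1/21) = -2 + 2/7 = -12/7)
(27*8 - 101) + w(195, a(5, -14)) = (27*8 - 101) - 12/7 = (216 - 101) - 12/7 = 115 - 12/7 = 793/7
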